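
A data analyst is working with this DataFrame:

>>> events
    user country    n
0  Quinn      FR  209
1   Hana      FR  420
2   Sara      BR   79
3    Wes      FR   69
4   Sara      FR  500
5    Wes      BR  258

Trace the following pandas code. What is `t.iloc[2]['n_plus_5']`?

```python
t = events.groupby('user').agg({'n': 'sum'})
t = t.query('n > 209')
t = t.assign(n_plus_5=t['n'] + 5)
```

332

group by user, sum of n:
         n
user      
Hana   420
Quinn  209
Sara   579
Wes    327
filter rows where n > 209:
        n
user     
Hana  420
Sara  579
Wes   327
add column n_plus_5 = t['n'] + 5:
        n  n_plus_5
user               
Hana  420       425
Sara  579       584
Wes   327       332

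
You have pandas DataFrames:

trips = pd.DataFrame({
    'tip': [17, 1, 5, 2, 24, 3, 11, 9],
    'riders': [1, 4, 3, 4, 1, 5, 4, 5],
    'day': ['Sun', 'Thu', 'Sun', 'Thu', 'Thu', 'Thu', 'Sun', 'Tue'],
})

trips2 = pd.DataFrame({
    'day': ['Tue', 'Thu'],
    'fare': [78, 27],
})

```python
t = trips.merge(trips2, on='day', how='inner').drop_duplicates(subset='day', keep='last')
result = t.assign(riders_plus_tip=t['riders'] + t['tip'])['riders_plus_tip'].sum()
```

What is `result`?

merge on 'day' (how='inner') → 5 rows:
   tip  riders  day  fare
0    1       4  Thu    27
1    2       4  Thu    27
2   24       1  Thu    27
3    3       5  Thu    27
4    9       5  Tue    78
drop duplicate day (keep=last):
   tip  riders  day  fare
3    3       5  Thu    27
4    9       5  Tue    78
add column riders_plus_tip = t['riders'] + t['tip']:
   tip  riders  day  fare  riders_plus_tip
3    3       5  Thu    27                8
4    9       5  Tue    78               14
Reading off the sum of column 'riders_plus_tip', we get 22.

22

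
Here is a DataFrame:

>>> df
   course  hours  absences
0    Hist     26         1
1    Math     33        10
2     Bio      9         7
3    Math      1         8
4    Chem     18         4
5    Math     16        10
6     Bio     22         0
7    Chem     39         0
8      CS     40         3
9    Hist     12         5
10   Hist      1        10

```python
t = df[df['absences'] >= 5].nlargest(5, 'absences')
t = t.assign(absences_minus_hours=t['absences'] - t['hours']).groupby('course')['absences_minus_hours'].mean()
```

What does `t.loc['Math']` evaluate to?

filter rows where absences >= 5:
   course  hours  absences
1    Math     33        10
2     Bio      9         7
3    Math      1         8
5    Math     16        10
9    Hist     12         5
10   Hist      1        10
take 5 rows with largest absences:
   course  hours  absences
1    Math     33        10
5    Math     16        10
10   Hist      1        10
3    Math      1         8
2     Bio      9         7
add column absences_minus_hours = t['absences'] - t['hours']:
   course  hours  absences  absences_minus_hours
1    Math     33        10                   -23
5    Math     16        10                    -6
10   Hist      1        10                     9
3    Math      1         8                     7
2     Bio      9         7                    -2
group by course, mean of absences_minus_hours:
course
Bio    -2.000000
Hist    9.000000
Math   -7.333333
Name: absences_minus_hours, dtype: float64
Taking the value at index 'Math' gives -7.33333333333.

-7.33333333333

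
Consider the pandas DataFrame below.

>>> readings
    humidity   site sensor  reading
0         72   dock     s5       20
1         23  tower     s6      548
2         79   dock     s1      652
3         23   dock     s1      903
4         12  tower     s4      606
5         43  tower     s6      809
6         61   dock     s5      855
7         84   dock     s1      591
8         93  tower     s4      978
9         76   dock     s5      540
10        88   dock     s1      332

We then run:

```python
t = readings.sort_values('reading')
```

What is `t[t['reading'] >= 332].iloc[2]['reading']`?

sort by reading:
    humidity   site sensor  reading
0         72   dock     s5       20
10        88   dock     s1      332
9         76   dock     s5      540
1         23  tower     s6      548
7         84   dock     s1      591
4         12  tower     s4      606
2         79   dock     s1      652
5         43  tower     s6      809
6         61   dock     s5      855
3         23   dock     s1      903
8         93  tower     s4      978
filter rows where reading >= 332:
    humidity   site sensor  reading
10        88   dock     s1      332
9         76   dock     s5      540
1         23  tower     s6      548
7         84   dock     s1      591
4         12  tower     s4      606
2         79   dock     s1      652
5         43  tower     s6      809
6         61   dock     s5      855
3         23   dock     s1      903
8         93  tower     s4      978
Hence 548.

548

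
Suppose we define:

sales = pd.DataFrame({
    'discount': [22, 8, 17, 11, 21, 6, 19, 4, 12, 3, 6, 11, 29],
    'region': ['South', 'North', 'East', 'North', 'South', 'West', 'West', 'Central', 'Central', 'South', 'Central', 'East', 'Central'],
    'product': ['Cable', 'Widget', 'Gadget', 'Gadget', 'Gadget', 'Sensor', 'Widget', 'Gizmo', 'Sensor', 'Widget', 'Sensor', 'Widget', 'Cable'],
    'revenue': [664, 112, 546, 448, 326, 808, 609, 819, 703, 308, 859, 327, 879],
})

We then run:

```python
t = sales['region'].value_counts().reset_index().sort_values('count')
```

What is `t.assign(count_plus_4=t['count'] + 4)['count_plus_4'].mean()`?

value_counts of region:
region
Central    4
South      3
North      2
East       2
West       2
Name: count, dtype: int64
reset_index():
    region  count
0  Central      4
1    South      3
2    North      2
3     East      2
4     West      2
sort by count:
    region  count
2    North      2
3     East      2
4     West      2
1    South      3
0  Central      4
add column count_plus_4 = t['count'] + 4:
    region  count  count_plus_4
2    North      2             6
3     East      2             6
4     West      2             6
1    South      3             7
0  Central      4             8

6.6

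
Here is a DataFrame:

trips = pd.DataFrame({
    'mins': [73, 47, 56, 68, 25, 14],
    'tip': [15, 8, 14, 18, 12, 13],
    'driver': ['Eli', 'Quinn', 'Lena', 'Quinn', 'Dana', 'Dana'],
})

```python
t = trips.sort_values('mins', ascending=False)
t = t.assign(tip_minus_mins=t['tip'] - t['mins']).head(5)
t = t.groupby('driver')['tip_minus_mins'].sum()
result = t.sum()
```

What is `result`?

sort by mins descending:
   mins  tip driver
0    73   15    Eli
3    68   18  Quinn
2    56   14   Lena
1    47    8  Quinn
4    25   12   Dana
5    14   13   Dana
add column tip_minus_mins = t['tip'] - t['mins']:
   mins  tip driver  tip_minus_mins
0    73   15    Eli             -58
3    68   18  Quinn             -50
2    56   14   Lena             -42
1    47    8  Quinn             -39
4    25   12   Dana             -13
5    14   13   Dana              -1
take first 5 rows:
   mins  tip driver  tip_minus_mins
0    73   15    Eli             -58
3    68   18  Quinn             -50
2    56   14   Lena             -42
1    47    8  Quinn             -39
4    25   12   Dana             -13
group by driver, sum of tip_minus_mins:
driver
Dana    -13
Eli     -58
Lena    -42
Quinn   -89
Name: tip_minus_mins, dtype: int64
Finally, sum of the resulting series = -202.

-202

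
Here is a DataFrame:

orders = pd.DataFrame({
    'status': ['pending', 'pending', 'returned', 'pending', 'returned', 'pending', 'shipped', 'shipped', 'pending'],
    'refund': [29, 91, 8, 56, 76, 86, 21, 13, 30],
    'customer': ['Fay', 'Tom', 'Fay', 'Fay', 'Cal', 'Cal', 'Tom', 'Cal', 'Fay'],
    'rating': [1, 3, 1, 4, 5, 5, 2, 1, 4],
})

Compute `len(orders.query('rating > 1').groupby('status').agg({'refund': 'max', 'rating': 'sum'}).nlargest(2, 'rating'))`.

2

filter rows where rating > 1:
     status  refund customer  rating
1   pending      91      Tom       3
3   pending      56      Fay       4
4  returned      76      Cal       5
5   pending      86      Cal       5
6   shipped      21      Tom       2
8   pending      30      Fay       4
group by status: max(refund), sum(rating):
          refund  rating
status                  
pending       91      16
returned      76       5
shipped       21       2
take 2 rows with largest rating:
          refund  rating
status                  
pending       91      16
returned      76       5
Then the number of rows: 2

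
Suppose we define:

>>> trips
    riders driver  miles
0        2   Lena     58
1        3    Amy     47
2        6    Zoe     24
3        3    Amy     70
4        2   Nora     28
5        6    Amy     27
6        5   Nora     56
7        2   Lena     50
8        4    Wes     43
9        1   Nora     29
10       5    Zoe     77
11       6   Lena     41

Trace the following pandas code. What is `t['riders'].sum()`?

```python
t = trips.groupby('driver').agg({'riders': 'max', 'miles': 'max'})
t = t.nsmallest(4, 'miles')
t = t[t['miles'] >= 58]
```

12

group by driver: max(riders), max(miles):
        riders  miles
driver               
Amy          6     70
Lena         6     58
Nora         5     56
Wes          4     43
Zoe          6     77
take 4 rows with smallest miles:
        riders  miles
driver               
Wes          4     43
Nora         5     56
Lena         6     58
Amy          6     70
filter rows where miles >= 58:
        riders  miles
driver               
Lena         6     58
Amy          6     70
The sum of column 'riders' is 12.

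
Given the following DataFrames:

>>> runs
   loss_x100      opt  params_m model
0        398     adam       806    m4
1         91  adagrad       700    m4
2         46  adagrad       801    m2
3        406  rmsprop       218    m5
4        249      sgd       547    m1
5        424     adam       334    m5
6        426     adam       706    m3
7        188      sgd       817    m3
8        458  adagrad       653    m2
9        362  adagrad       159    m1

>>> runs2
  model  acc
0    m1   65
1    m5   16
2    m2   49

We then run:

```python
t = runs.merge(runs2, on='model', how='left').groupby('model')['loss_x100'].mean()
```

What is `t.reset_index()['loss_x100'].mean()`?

304.8

merge on 'model' (how='left') → 10 rows:
   loss_x100      opt  params_m model   acc
0        398     adam       806    m4   NaN
1         91  adagrad       700    m4   NaN
2         46  adagrad       801    m2  49.0
3        406  rmsprop       218    m5  16.0
4        249      sgd       547    m1  65.0
5        424     adam       334    m5  16.0
6        426     adam       706    m3   NaN
7        188      sgd       817    m3   NaN
8        458  adagrad       653    m2  49.0
9        362  adagrad       159    m1  65.0
group by model, mean of loss_x100:
model
m1    305.5
m2    252.0
m3    307.0
m4    244.5
m5    415.0
Name: loss_x100, dtype: float64
reset_index():
  model  loss_x100
0    m1      305.5
1    m2      252.0
2    m3      307.0
3    m4      244.5
4    m5      415.0
Reading off the mean of column 'loss_x100', we get 304.8.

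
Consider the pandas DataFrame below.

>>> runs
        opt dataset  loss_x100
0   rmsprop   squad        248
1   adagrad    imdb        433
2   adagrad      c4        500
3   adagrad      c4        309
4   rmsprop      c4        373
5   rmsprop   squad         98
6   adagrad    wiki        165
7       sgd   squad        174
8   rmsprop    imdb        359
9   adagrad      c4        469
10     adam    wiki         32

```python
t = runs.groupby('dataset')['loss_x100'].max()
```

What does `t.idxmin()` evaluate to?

group by dataset, max of loss_x100:
dataset
c4       500
imdb     433
squad    248
wiki     165
Name: loss_x100, dtype: int64
label with the smallest value → wiki

wiki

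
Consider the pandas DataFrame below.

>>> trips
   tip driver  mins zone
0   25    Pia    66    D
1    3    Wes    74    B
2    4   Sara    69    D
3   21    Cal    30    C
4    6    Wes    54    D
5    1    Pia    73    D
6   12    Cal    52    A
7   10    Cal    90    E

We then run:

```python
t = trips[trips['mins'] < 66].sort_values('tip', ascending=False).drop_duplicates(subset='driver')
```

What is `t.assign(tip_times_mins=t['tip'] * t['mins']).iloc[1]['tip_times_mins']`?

324

filter rows where mins < 66:
   tip driver  mins zone
3   21    Cal    30    C
4    6    Wes    54    D
6   12    Cal    52    A
sort by tip descending:
   tip driver  mins zone
3   21    Cal    30    C
6   12    Cal    52    A
4    6    Wes    54    D
drop duplicate driver (keep=first):
   tip driver  mins zone
3   21    Cal    30    C
4    6    Wes    54    D
add column tip_times_mins = t['tip'] * t['mins']:
   tip driver  mins zone  tip_times_mins
3   21    Cal    30    C             630
4    6    Wes    54    D             324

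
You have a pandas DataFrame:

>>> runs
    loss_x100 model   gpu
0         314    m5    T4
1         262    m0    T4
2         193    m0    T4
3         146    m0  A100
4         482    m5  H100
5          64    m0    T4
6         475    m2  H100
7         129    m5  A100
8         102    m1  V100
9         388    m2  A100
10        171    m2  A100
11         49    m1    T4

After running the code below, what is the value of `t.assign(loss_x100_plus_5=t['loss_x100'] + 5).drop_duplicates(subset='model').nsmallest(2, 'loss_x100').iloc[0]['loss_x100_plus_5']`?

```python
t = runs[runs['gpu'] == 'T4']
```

54

filter rows where gpu == 'T4':
    loss_x100 model gpu
0         314    m5  T4
1         262    m0  T4
2         193    m0  T4
5          64    m0  T4
11         49    m1  T4
add column loss_x100_plus_5 = t['loss_x100'] + 5:
    loss_x100 model gpu  loss_x100_plus_5
0         314    m5  T4               319
1         262    m0  T4               267
2         193    m0  T4               198
5          64    m0  T4                69
11         49    m1  T4                54
drop duplicate model (keep=first):
    loss_x100 model gpu  loss_x100_plus_5
0         314    m5  T4               319
1         262    m0  T4               267
11         49    m1  T4                54
take 2 rows with smallest loss_x100:
    loss_x100 model gpu  loss_x100_plus_5
11         49    m1  T4                54
1         262    m0  T4               267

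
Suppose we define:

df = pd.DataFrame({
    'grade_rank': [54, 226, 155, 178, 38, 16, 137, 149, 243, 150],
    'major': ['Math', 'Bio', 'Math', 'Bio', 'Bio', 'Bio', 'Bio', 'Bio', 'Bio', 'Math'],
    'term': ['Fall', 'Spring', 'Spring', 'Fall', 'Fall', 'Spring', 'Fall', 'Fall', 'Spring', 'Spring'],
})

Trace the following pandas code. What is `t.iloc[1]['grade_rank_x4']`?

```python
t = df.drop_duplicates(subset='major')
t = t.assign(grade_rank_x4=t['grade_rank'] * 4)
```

drop duplicate major (keep=first):
   grade_rank major    term
0          54  Math    Fall
1         226   Bio  Spring
add column grade_rank_x4 = t['grade_rank'] * 4:
   grade_rank major    term  grade_rank_x4
0          54  Math    Fall            216
1         226   Bio  Spring            904
value at position 1, column 'grade_rank_x4' → 904

904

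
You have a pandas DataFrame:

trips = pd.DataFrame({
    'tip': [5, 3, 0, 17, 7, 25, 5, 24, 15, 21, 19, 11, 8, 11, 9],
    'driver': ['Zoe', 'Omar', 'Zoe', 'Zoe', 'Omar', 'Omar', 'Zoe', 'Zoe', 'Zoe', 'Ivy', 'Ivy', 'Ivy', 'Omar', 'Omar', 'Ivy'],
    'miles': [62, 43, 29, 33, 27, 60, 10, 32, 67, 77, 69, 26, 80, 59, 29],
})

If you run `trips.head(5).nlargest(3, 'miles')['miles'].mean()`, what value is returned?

46.0

take first 5 rows:
   tip driver  miles
0    5    Zoe     62
1    3   Omar     43
2    0    Zoe     29
3   17    Zoe     33
4    7   Omar     27
take 3 rows with largest miles:
   tip driver  miles
0    5    Zoe     62
1    3   Omar     43
3   17    Zoe     33
So mean() = 46.0.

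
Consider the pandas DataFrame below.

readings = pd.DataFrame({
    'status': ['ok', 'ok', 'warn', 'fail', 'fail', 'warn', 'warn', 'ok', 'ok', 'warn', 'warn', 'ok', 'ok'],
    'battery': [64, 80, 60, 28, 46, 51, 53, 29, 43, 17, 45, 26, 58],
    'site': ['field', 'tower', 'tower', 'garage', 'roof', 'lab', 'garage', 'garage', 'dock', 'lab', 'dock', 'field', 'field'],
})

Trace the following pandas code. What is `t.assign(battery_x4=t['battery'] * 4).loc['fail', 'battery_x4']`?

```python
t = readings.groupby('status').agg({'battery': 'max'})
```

group by status, max of battery:
        battery
status         
fail         46
ok           80
warn         60
add column battery_x4 = t['battery'] * 4:
        battery  battery_x4
status                     
fail         46         184
ok           80         320
warn         60         240
Reading off the value at row 'fail', column 'battery_x4', we get 184.

184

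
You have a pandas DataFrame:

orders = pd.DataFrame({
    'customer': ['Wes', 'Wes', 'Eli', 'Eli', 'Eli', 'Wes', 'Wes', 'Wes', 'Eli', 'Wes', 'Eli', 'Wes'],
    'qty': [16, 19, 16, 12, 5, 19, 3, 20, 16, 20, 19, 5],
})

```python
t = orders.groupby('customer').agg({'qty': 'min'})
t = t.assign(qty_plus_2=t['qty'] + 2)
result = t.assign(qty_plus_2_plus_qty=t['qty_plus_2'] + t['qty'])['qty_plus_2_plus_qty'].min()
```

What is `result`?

8

group by customer, min of qty:
          qty
customer     
Eli         5
Wes         3
add column qty_plus_2 = t['qty'] + 2:
          qty  qty_plus_2
customer                 
Eli         5           7
Wes         3           5
add column qty_plus_2_plus_qty = t['qty_plus_2'] + t['qty']:
          qty  qty_plus_2  qty_plus_2_plus_qty
customer                                      
Eli         5           7                   12
Wes         3           5                    8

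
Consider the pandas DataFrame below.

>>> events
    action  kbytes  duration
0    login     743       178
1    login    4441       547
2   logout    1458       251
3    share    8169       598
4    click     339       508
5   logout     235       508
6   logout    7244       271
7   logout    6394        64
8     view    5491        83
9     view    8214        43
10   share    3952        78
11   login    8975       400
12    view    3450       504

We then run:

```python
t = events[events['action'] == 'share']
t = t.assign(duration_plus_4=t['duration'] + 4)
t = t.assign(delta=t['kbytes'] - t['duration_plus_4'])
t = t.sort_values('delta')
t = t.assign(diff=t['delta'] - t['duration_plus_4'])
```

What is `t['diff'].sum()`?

filter rows where action == 'share':
   action  kbytes  duration
3   share    8169       598
10  share    3952        78
add column duration_plus_4 = t['duration'] + 4:
   action  kbytes  duration  duration_plus_4
3   share    8169       598              602
10  share    3952        78               82
add column delta = t['kbytes'] - t['duration_plus_4']:
   action  kbytes  duration  duration_plus_4  delta
3   share    8169       598              602   7567
10  share    3952        78               82   3870
sort by delta:
   action  kbytes  duration  duration_plus_4  delta
10  share    3952        78               82   3870
3   share    8169       598              602   7567
add column diff = t['delta'] - t['duration_plus_4']:
   action  kbytes  duration  duration_plus_4  delta  diff
10  share    3952        78               82   3870  3788
3   share    8169       598              602   7567  6965
So sum() = 10753.

10753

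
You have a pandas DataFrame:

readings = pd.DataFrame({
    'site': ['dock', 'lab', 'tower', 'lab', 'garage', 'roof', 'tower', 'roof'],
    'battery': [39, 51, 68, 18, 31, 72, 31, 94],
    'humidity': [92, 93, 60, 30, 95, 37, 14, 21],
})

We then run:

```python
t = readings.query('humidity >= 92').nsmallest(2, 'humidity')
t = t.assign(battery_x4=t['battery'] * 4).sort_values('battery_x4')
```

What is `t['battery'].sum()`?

filter rows where humidity >= 92:
     site  battery  humidity
0    dock       39        92
1     lab       51        93
4  garage       31        95
take 2 rows with smallest humidity:
   site  battery  humidity
0  dock       39        92
1   lab       51        93
add column battery_x4 = t['battery'] * 4:
   site  battery  humidity  battery_x4
0  dock       39        92         156
1   lab       51        93         204
sort by battery_x4:
   site  battery  humidity  battery_x4
0  dock       39        92         156
1   lab       51        93         204
The sum of column 'battery' is 90.

90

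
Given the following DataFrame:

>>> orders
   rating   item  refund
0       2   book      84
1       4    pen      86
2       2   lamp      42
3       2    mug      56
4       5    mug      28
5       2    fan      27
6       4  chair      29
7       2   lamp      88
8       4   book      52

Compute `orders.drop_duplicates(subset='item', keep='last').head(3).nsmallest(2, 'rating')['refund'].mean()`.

drop duplicate item (keep=last):
   rating   item  refund
1       4    pen      86
4       5    mug      28
5       2    fan      27
6       4  chair      29
7       2   lamp      88
8       4   book      52
take first 3 rows:
   rating item  refund
1       4  pen      86
4       5  mug      28
5       2  fan      27
take 2 rows with smallest rating:
   rating item  refund
5       2  fan      27
1       4  pen      86
Taking the mean of column 'refund' gives 56.5.

56.5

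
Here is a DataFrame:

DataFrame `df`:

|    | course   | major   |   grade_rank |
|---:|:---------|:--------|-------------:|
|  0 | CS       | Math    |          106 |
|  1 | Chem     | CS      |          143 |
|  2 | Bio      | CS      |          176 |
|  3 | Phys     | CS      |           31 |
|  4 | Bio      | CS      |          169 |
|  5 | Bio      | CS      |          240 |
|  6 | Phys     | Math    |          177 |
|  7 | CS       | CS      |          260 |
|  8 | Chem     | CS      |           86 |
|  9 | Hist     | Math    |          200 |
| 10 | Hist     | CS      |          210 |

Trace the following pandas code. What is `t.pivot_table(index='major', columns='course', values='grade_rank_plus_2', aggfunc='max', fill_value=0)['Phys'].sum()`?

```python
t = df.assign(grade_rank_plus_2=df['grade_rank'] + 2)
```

212

add column grade_rank_plus_2 = df['grade_rank'] + 2:
   course major  grade_rank  grade_rank_plus_2
0      CS  Math         106                108
1    Chem    CS         143                145
2     Bio    CS         176                178
3    Phys    CS          31                 33
4     Bio    CS         169                171
5     Bio    CS         240                242
6    Phys  Math         177                179
7      CS    CS         260                262
8    Chem    CS          86                 88
9    Hist  Math         200                202
10   Hist    CS         210                212
pivot: rows=major, cols=course, max(grade_rank_plus_2):
course  Bio   CS  Chem  Hist  Phys
major                             
CS      242  262   145   212    33
Math      0  108     0   202   179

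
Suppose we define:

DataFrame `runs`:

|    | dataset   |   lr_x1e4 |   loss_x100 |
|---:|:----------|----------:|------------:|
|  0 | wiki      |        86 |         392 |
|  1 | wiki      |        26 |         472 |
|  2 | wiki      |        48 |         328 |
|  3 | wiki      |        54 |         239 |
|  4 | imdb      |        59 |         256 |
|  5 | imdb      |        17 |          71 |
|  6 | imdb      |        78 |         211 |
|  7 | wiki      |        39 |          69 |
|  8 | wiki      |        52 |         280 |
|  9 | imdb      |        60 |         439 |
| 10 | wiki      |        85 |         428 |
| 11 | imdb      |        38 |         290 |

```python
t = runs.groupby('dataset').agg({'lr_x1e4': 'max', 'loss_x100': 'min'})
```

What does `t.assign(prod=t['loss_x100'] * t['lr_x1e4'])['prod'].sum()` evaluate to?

group by dataset: max(lr_x1e4), min(loss_x100):
         lr_x1e4  loss_x100
dataset                    
imdb          78         71
wiki          86         69
add column prod = t['loss_x100'] * t['lr_x1e4']:
         lr_x1e4  loss_x100  prod
dataset                          
imdb          78         71  5538
wiki          86         69  5934
Finally, sum of column 'prod' = 11472.

11472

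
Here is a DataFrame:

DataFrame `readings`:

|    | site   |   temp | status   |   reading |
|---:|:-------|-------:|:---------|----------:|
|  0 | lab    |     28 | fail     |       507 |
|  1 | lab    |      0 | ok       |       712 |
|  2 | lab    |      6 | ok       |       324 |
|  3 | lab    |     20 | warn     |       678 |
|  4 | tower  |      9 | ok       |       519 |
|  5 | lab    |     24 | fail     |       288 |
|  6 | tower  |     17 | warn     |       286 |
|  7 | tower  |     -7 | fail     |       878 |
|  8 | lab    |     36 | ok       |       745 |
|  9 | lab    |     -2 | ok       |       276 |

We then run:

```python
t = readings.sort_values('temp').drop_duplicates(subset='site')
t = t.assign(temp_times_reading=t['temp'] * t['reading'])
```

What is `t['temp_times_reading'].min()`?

-6146

sort by temp:
    site  temp status  reading
7  tower    -7   fail      878
9    lab    -2     ok      276
1    lab     0     ok      712
2    lab     6     ok      324
4  tower     9     ok      519
6  tower    17   warn      286
3    lab    20   warn      678
5    lab    24   fail      288
0    lab    28   fail      507
8    lab    36     ok      745
drop duplicate site (keep=first):
    site  temp status  reading
7  tower    -7   fail      878
9    lab    -2     ok      276
add column temp_times_reading = t['temp'] * t['reading']:
    site  temp status  reading  temp_times_reading
7  tower    -7   fail      878               -6146
9    lab    -2     ok      276                -552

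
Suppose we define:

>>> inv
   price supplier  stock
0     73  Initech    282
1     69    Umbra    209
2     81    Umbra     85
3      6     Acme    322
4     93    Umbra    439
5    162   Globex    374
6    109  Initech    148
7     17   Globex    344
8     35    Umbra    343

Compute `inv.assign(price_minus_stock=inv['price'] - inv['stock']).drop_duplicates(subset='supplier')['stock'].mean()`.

add column price_minus_stock = inv['price'] - inv['stock']:
   price supplier  stock  price_minus_stock
0     73  Initech    282               -209
1     69    Umbra    209               -140
2     81    Umbra     85                 -4
3      6     Acme    322               -316
4     93    Umbra    439               -346
5    162   Globex    374               -212
6    109  Initech    148                -39
7     17   Globex    344               -327
8     35    Umbra    343               -308
drop duplicate supplier (keep=first):
   price supplier  stock  price_minus_stock
0     73  Initech    282               -209
1     69    Umbra    209               -140
3      6     Acme    322               -316
5    162   Globex    374               -212

296.75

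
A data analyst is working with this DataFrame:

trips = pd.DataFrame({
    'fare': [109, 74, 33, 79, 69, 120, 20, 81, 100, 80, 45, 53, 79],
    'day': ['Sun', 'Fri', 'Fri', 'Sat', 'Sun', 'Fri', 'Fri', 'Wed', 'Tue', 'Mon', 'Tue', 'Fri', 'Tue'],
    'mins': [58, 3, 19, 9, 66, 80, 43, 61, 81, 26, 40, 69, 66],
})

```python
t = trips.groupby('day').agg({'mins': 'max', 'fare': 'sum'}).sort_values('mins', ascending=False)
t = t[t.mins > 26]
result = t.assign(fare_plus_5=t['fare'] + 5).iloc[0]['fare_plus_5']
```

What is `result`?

group by day: max(mins), sum(fare):
     mins  fare
day            
Fri    80   300
Mon    26    80
Sat     9    79
Sun    66   178
Tue    81   224
Wed    61    81
sort by mins descending:
     mins  fare
day            
Tue    81   224
Fri    80   300
Sun    66   178
Wed    61    81
Mon    26    80
Sat     9    79
filter rows where mins > 26:
     mins  fare
day            
Tue    81   224
Fri    80   300
Sun    66   178
Wed    61    81
add column fare_plus_5 = t['fare'] + 5:
     mins  fare  fare_plus_5
day                         
Tue    81   224          229
Fri    80   300          305
Sun    66   178          183
Wed    61    81           86
So iloc[0]['fare_plus_5'] = 229.

229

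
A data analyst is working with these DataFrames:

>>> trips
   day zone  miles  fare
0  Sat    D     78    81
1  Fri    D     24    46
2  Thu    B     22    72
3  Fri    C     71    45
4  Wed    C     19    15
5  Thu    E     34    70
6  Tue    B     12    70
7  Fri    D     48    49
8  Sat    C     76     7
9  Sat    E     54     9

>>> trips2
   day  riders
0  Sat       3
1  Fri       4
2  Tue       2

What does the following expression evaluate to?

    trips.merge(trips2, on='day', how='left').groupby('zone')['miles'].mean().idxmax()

merge on 'day' (how='left') → 10 rows:
   day zone  miles  fare  riders
0  Sat    D     78    81     3.0
1  Fri    D     24    46     4.0
2  Thu    B     22    72     NaN
3  Fri    C     71    45     4.0
4  Wed    C     19    15     NaN
5  Thu    E     34    70     NaN
6  Tue    B     12    70     2.0
7  Fri    D     48    49     4.0
8  Sat    C     76     7     3.0
9  Sat    E     54     9     3.0
group by zone, mean of miles:
zone
B    17.000000
C    55.333333
D    50.000000
E    44.000000
Name: miles, dtype: float64
The label with the largest value is C.

C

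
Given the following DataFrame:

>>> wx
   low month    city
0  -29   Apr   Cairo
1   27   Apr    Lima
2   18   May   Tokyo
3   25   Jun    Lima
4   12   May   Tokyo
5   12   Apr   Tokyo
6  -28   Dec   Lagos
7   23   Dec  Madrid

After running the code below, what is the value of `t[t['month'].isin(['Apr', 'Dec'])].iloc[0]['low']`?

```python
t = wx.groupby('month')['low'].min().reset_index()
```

group by month, min of low:
month
Apr   -29
Dec   -28
Jun    25
May    12
Name: low, dtype: int64
reset_index():
  month  low
0   Apr  -29
1   Dec  -28
2   Jun   25
3   May   12
filter rows where month in ['Apr', 'Dec']:
  month  low
0   Apr  -29
1   Dec  -28
Then the value at position 0, column 'low': -29

-29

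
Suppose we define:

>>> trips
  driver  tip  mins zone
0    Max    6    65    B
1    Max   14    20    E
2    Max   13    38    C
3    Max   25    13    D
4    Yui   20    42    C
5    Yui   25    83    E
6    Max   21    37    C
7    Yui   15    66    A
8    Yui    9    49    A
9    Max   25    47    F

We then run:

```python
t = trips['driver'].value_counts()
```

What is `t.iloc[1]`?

4

value_counts of driver:
driver
Max    6
Yui    4
Name: count, dtype: int64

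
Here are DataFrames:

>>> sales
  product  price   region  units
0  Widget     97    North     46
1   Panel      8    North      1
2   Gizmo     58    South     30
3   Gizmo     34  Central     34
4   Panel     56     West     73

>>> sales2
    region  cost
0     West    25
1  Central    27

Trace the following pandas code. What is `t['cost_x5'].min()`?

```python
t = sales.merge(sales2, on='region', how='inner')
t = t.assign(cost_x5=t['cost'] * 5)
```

125

merge on 'region' (how='inner') → 2 rows:
  product  price   region  units  cost
0   Gizmo     34  Central     34    27
1   Panel     56     West     73    25
add column cost_x5 = t['cost'] * 5:
  product  price   region  units  cost  cost_x5
0   Gizmo     34  Central     34    27      135
1   Panel     56     West     73    25      125
Taking the min of column 'cost_x5' gives 125.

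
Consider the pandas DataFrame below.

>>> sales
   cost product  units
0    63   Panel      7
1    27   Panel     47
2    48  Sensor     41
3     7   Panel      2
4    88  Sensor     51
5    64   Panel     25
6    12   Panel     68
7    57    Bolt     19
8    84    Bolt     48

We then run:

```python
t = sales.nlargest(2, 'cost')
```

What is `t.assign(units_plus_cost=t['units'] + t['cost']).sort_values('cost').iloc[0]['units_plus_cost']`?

132

take 2 rows with largest cost:
   cost product  units
4    88  Sensor     51
8    84    Bolt     48
add column units_plus_cost = t['units'] + t['cost']:
   cost product  units  units_plus_cost
4    88  Sensor     51              139
8    84    Bolt     48              132
sort by cost:
   cost product  units  units_plus_cost
8    84    Bolt     48              132
4    88  Sensor     51              139
value at position 0, column 'units_plus_cost' → 132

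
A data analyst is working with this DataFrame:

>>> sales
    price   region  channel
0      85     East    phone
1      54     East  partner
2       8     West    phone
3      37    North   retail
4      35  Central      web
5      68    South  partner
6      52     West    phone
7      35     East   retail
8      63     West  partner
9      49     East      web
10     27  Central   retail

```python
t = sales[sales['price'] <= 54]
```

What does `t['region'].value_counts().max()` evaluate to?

3

filter rows where price <= 54:
    price   region  channel
1      54     East  partner
2       8     West    phone
3      37    North   retail
4      35  Central      web
6      52     West    phone
7      35     East   retail
9      49     East      web
10     27  Central   retail
value_counts of region:
region
East       3
West       2
Central    2
North      1
Name: count, dtype: int64
The max of the resulting series is 3.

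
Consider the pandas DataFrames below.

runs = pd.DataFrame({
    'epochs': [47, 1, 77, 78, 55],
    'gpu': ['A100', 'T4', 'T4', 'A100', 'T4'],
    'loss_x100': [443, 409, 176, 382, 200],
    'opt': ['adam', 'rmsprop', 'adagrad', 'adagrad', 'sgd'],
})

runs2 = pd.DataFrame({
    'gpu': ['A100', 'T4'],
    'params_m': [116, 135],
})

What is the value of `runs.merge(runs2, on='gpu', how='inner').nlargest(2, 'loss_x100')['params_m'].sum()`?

merge on 'gpu' (how='inner') → 5 rows:
   epochs   gpu  loss_x100      opt  params_m
0      47  A100        443     adam       116
1       1    T4        409  rmsprop       135
2      77    T4        176  adagrad       135
3      78  A100        382  adagrad       116
4      55    T4        200      sgd       135
take 2 rows with largest loss_x100:
   epochs   gpu  loss_x100      opt  params_m
0      47  A100        443     adam       116
1       1    T4        409  rmsprop       135
Taking the sum of column 'params_m' gives 251.

251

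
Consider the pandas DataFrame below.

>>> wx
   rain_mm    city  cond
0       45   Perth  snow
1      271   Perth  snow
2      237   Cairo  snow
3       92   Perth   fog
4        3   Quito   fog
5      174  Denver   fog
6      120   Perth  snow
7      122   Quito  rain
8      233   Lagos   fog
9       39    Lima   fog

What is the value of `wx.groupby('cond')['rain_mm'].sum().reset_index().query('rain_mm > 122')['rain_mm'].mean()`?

group by cond, sum of rain_mm:
cond
fog     541
rain    122
snow    673
Name: rain_mm, dtype: int64
reset_index():
   cond  rain_mm
0   fog      541
1  rain      122
2  snow      673
filter rows where rain_mm > 122:
   cond  rain_mm
0   fog      541
2  snow      673
Finally, mean of column 'rain_mm' = 607.0.

607.0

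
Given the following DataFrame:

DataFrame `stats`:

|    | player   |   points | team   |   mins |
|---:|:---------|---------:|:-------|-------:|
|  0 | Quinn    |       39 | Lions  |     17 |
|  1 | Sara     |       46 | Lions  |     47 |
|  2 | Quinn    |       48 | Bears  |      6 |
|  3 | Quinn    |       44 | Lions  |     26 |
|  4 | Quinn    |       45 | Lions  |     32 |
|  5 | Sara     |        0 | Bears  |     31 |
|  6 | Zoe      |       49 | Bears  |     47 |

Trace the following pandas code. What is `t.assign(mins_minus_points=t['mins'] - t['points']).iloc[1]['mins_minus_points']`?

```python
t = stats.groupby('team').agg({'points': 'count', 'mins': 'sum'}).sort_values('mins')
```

group by team: count(points), sum(mins):
       points  mins
team               
Bears       3    84
Lions       4   122
sort by mins:
       points  mins
team               
Bears       3    84
Lions       4   122
add column mins_minus_points = t['mins'] - t['points']:
       points  mins  mins_minus_points
team                                  
Bears       3    84                 81
Lions       4   122                118

118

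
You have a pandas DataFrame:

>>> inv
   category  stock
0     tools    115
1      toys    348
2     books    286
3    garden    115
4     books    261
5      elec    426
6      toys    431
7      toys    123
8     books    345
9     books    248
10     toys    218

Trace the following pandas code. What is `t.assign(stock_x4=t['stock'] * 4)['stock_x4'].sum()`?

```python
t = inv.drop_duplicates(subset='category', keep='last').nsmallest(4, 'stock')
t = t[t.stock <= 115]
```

drop duplicate category (keep=last):
   category  stock
0     tools    115
3    garden    115
5      elec    426
9     books    248
10     toys    218
take 4 rows with smallest stock:
   category  stock
0     tools    115
3    garden    115
10     toys    218
9     books    248
filter rows where stock <= 115:
  category  stock
0    tools    115
3   garden    115
add column stock_x4 = t['stock'] * 4:
  category  stock  stock_x4
0    tools    115       460
3   garden    115       460
sum of column 'stock_x4' → 920

920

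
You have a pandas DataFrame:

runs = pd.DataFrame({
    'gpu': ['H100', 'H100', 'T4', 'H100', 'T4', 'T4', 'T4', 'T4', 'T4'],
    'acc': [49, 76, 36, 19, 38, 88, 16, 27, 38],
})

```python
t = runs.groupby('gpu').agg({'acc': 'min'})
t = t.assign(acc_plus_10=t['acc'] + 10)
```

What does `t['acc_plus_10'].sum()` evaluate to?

group by gpu, min of acc:
      acc
gpu      
H100   19
T4     16
add column acc_plus_10 = t['acc'] + 10:
      acc  acc_plus_10
gpu                   
H100   19           29
T4     16           26

55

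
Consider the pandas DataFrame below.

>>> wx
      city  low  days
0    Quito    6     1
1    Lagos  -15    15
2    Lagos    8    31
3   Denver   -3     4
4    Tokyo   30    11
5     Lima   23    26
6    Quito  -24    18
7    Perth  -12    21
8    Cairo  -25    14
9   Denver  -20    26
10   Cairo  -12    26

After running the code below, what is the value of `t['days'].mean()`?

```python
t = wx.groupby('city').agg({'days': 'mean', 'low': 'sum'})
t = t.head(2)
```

group by city: mean(days), sum(low):
        days  low
city             
Cairo   20.0  -37
Denver  15.0  -23
Lagos   23.0   -7
Lima    26.0   23
Perth   21.0  -12
Quito    9.5  -18
Tokyo   11.0   30
take first 2 rows:
        days  low
city             
Cairo   20.0  -37
Denver  15.0  -23
The mean of column 'days' is 17.5.

17.5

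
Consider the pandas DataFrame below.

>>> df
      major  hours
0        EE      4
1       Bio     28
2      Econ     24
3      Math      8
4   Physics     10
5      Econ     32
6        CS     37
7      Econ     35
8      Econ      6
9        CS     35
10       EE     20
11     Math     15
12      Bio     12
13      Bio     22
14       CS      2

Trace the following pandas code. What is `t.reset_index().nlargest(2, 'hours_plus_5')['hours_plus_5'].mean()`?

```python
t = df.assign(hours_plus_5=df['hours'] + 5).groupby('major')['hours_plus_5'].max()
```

41.0

add column hours_plus_5 = df['hours'] + 5:
      major  hours  hours_plus_5
0        EE      4             9
1       Bio     28            33
2      Econ     24            29
3      Math      8            13
4   Physics     10            15
5      Econ     32            37
6        CS     37            42
7      Econ     35            40
8      Econ      6            11
9        CS     35            40
10       EE     20            25
11     Math     15            20
12      Bio     12            17
13      Bio     22            27
14       CS      2             7
group by major, max of hours_plus_5:
major
Bio        33
CS         42
EE         25
Econ       40
Math       20
Physics    15
Name: hours_plus_5, dtype: int64
reset_index():
     major  hours_plus_5
0      Bio            33
1       CS            42
2       EE            25
3     Econ            40
4     Math            20
5  Physics            15
take 2 rows with largest hours_plus_5:
  major  hours_plus_5
1    CS            42
3  Econ            40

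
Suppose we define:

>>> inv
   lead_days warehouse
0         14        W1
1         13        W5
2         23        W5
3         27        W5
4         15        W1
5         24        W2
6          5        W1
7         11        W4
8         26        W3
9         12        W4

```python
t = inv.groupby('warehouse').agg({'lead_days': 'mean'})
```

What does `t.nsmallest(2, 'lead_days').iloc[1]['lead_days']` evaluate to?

group by warehouse, mean of lead_days:
           lead_days
warehouse           
W1         11.333333
W2         24.000000
W3         26.000000
W4         11.500000
W5         21.000000
take 2 rows with smallest lead_days:
           lead_days
warehouse           
W1         11.333333
W4         11.500000

11.5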